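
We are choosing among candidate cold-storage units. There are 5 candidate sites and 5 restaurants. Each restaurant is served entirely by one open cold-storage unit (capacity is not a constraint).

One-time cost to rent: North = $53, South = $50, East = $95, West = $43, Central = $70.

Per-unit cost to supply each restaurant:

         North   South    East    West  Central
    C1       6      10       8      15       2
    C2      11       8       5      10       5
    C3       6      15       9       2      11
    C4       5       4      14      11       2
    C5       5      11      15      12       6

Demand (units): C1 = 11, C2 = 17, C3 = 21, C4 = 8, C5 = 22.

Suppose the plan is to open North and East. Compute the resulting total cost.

Each restaurant is assigned to its cheapest site among the open ones.
{North, East}: C1→North 6·11=66, C2→East 5·17=85, C3→North 6·21=126, C4→North 5·8=40, C5→North 5·22=110. Service 427; fixed 148; total 575.

Total cost: 575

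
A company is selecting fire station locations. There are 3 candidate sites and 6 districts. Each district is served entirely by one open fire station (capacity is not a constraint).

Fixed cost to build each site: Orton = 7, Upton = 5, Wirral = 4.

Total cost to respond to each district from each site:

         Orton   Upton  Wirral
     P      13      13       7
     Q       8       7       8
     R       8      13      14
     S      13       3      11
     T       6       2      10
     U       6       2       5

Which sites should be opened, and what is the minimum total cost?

Open Upton and Wirral; minimum total cost 43.

For any fixed open set, each district goes to its cheapest open site; total = fixed + service.
{Upton, Wirral}: P→Wirral 7, Q→Upton 7, R→Upton 13, S→Upton 3, T→Upton 2, U→Upton 2. Service 34; fixed 9; total 43.
{Orton, Upton, Wirral}: service 29 + fixed 16 = 45
{Upton}: service 40 + fixed 5 = 45
{Wirral}: service 55 + fixed 4 = 59
No other subset beats 43.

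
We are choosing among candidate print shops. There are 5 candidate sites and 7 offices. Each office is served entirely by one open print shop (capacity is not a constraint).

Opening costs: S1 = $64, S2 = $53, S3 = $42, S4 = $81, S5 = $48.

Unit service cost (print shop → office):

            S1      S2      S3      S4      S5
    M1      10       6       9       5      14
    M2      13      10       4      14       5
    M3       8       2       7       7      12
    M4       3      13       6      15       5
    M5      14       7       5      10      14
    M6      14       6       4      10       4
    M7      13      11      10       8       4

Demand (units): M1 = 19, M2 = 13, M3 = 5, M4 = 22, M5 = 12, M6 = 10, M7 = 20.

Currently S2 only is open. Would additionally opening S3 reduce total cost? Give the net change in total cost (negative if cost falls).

Yes — net change −254 (cost falls by 254).

Current service cost with {S2}: 904.
Adding S3: each office re-picks its cheapest; new service cost 608, saving 296.
Extra fixed cost: 42. Net change = 42 − 296 = -254.
(Totals: 957 → 703.)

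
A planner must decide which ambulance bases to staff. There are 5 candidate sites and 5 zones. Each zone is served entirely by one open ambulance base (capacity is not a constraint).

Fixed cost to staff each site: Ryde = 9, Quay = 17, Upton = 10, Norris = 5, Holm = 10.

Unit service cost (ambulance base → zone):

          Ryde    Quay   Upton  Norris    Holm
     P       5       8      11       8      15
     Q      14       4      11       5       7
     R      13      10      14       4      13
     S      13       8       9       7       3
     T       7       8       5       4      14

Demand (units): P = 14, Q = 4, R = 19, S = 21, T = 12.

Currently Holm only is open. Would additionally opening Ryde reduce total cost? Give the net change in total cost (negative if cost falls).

Yes — net change −215 (cost falls by 215).

Current service cost with {Holm}: 716.
Adding Ryde: each zone re-picks its cheapest; new service cost 492, saving 224.
Extra fixed cost: 9. Net change = 9 − 224 = -215.
(Totals: 726 → 511.)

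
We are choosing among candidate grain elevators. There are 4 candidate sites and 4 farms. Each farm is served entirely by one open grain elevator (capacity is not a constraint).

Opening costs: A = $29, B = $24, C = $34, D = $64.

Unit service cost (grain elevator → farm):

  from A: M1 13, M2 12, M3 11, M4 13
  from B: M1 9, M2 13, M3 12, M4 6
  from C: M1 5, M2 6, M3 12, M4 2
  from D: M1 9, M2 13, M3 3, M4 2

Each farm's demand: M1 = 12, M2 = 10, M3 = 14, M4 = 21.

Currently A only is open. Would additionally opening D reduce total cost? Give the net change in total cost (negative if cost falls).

Current service cost with {A}: 703.
Adding D: each farm re-picks its cheapest; new service cost 312, saving 391.
Extra fixed cost: 64. Net change = 64 − 391 = -327.
(Totals: 732 → 405.)

Yes — net change −327 (cost falls by 327).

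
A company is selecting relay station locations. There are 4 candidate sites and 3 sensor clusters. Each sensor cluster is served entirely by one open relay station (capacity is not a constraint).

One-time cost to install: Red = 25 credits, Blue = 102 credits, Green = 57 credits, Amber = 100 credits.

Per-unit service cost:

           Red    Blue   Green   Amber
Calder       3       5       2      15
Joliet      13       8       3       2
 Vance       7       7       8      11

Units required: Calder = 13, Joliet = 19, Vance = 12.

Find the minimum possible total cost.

For any fixed open set, each sensor cluster goes to its cheapest open site; total = fixed + service.
{Green}: Calder→Green 2·13=26, Joliet→Green 3·19=57, Vance→Green 8·12=96. Service 179; fixed 57; total 236.
{Red, Green}: service 167 + fixed 82 = 249
{Red, Amber}: Calder→Red 3·13=39, Joliet→Amber 2·19=38, Vance→Red 7·12=84. Service 161; fixed 125; total 286.
{Red, Blue, Green, Amber}: Calder→Green 2·13=26, Joliet→Amber 2·19=38, Vance→Red 7·12=84. Service 148; fixed 284; total 432.
No other subset beats 236.

Minimum total cost: 236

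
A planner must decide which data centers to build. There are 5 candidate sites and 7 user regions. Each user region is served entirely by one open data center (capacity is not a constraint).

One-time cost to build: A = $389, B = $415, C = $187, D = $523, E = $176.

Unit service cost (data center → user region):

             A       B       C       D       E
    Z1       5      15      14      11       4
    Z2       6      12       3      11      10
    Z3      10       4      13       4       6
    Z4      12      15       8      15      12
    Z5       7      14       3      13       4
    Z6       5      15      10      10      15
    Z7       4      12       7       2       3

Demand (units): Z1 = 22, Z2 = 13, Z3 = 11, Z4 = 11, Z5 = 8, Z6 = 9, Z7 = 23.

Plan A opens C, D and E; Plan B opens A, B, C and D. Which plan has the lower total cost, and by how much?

Plan A is cheaper by 605.

Plan A: {C, D, E}: Z1→E 4·22=88, Z2→C 3·13=39, Z3→D 4·11=44, Z4→C 8·11=88, Z5→C 3·8=24, Z6→C 10·9=90, Z7→D 2·23=46. Service 419; fixed 886; total 1305.
Plan B: {A, B, C, D}: Z1→A 5·22=110, Z2→C 3·13=39, Z3→B 4·11=44, Z4→C 8·11=88, Z5→C 3·8=24, Z6→A 5·9=45, Z7→D 2·23=46. Service 396; fixed 1514; total 1910.
Difference: |1305 − 1910| = 605.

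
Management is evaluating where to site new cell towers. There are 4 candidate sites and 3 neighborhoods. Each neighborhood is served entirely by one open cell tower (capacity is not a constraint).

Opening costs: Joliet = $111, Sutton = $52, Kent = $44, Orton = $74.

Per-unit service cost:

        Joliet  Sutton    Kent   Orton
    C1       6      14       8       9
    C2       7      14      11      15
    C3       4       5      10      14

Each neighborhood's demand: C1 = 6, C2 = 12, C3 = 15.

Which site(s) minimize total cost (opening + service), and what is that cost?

Open Joliet only; minimum total cost 291.

For any fixed open set, each neighborhood goes to its cheapest open site; total = fixed + service.
{Joliet}: C1→Joliet 6·6=36, C2→Joliet 7·12=84, C3→Joliet 4·15=60. Service 180; fixed 111; total 291.
{Joliet, Kent}: service 180 + fixed 155 = 335
{Joliet, Sutton}: service 180 + fixed 163 = 343
{Joliet, Sutton, Kent, Orton}: service 180 + fixed 281 = 461
(All 15 nonempty subsets were checked; Joliet only is lowest.)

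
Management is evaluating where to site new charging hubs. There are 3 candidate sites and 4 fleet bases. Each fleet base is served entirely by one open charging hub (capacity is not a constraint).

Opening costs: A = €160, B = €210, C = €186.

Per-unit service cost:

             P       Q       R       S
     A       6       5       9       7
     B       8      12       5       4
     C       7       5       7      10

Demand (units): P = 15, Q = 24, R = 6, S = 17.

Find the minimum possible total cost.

Minimum total cost: 543

For any fixed open set, each fleet base goes to its cheapest open site; total = fixed + service.
{A}: P→A 6·15=90, Q→A 5·24=120, R→A 9·6=54, S→A 7·17=119. Service 383; fixed 160; total 543.
{C}: P→C 7·15=105, Q→C 5·24=120, R→C 7·6=42, S→C 10·17=170. Service 437; fixed 186; total 623.
{A, B}: P→A 6·15=90, Q→A 5·24=120, R→B 5·6=30, S→B 4·17=68. Service 308; fixed 370; total 678.
{A, B, C}: P→A 6·15=90, Q→A 5·24=120, R→B 5·6=30, S→B 4·17=68. Service 308; fixed 556; total 864.
No other subset beats 543.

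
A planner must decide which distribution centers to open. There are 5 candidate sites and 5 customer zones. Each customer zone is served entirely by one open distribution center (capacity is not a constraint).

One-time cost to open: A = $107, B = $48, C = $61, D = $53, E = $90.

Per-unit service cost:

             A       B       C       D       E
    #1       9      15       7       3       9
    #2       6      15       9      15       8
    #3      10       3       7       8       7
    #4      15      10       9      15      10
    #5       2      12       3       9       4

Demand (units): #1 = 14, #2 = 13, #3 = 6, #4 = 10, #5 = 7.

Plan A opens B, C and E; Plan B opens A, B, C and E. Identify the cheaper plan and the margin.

Plan A is cheaper by 74.

Plan A: {B, C, E}: #1→C 7·14=98, #2→E 8·13=104, #3→B 3·6=18, #4→C 9·10=90, #5→C 3·7=21. Service 331; fixed 199; total 530.
Plan B: {A, B, C, E}: #1→C 7·14=98, #2→A 6·13=78, #3→B 3·6=18, #4→C 9·10=90, #5→A 2·7=14. Service 298; fixed 306; total 604.
Difference: |530 − 604| = 74.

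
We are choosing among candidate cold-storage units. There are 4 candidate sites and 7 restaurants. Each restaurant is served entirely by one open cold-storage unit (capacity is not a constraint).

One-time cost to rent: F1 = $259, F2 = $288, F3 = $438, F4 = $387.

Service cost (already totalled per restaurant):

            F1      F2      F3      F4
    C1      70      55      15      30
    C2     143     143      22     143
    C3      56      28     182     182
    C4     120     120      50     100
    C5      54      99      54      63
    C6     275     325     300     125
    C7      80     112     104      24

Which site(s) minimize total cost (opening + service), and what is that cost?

For any fixed open set, each restaurant goes to its cheapest open site; total = fixed + service.
{F4}: C1→F4 30, C2→F4 143, C3→F4 182, C4→F4 100, C5→F4 63, C6→F4 125, C7→F4 24. Service 667; fixed 387; total 1054.
{F1}: C1→F1 70, C2→F1 143, C3→F1 56, C4→F1 120, C5→F1 54, C6→F1 275, C7→F1 80. Service 798; fixed 259; total 1057.
{F3}: C1→F3 15, C2→F3 22, C3→F3 182, C4→F3 50, C5→F3 54, C6→F3 300, C7→F3 104. Service 727; fixed 438; total 1165.
{F1, F2, F3, F4}: C1→F3 15, C2→F3 22, C3→F2 28, C4→F3 50, C5→F1 54, C6→F4 125, C7→F4 24. Service 318; fixed 1372; total 1690.
(All 15 nonempty subsets were checked; F4 only is lowest.)

Open F4 only; minimum total cost 1054.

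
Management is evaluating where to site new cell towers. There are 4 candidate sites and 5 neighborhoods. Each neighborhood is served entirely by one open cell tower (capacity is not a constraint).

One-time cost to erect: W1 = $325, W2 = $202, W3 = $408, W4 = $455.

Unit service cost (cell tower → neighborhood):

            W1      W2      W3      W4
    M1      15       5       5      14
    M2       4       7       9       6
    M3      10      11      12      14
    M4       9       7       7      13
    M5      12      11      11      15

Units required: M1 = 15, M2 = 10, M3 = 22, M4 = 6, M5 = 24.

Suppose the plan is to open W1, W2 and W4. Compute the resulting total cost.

Each neighborhood is assigned to its cheapest site among the open ones.
{W1, W2, W4}: M1→W2 5·15=75, M2→W1 4·10=40, M3→W1 10·22=220, M4→W2 7·6=42, M5→W2 11·24=264. Service 641; fixed 982; total 1623.

Total cost: 1623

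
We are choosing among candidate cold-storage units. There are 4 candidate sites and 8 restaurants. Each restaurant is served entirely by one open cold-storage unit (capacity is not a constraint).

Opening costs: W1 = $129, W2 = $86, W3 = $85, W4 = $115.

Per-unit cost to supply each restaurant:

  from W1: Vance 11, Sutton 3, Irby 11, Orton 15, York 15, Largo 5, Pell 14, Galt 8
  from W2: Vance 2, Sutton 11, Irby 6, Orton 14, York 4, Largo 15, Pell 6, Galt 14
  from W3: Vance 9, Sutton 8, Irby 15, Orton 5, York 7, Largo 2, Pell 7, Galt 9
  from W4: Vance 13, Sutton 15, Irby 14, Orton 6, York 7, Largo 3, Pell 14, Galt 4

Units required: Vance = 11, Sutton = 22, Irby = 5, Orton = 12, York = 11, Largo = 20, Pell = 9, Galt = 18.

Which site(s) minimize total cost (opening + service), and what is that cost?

For any fixed open set, each restaurant goes to its cheapest open site; total = fixed + service.
{W1, W2, W4}: Vance→W2 2·11=22, Sutton→W1 3·22=66, Irby→W2 6·5=30, Orton→W4 6·12=72, York→W2 4·11=44, Largo→W4 3·20=60, Pell→W2 6·9=54, Galt→W4 4·18=72. Service 420; fixed 330; total 750.
{W2, W3}: Vance→W2 2·11=22, Sutton→W3 8·22=176, Irby→W2 6·5=30, Orton→W3 5·12=60, York→W2 4·11=44, Largo→W3 2·20=40, Pell→W2 6·9=54, Galt→W3 9·18=162. Service 588; fixed 171; total 759.
{W1, W2, W3}: Vance→W2 2·11=22, Sutton→W1 3·22=66, Irby→W2 6·5=30, Orton→W3 5·12=60, York→W2 4·11=44, Largo→W3 2·20=40, Pell→W2 6·9=54, Galt→W1 8·18=144. Service 460; fixed 300; total 760.
{W1, W2, W3, W4}: service 388 + fixed 415 = 803
No other subset beats 750.

Open W1, W2 and W4; minimum total cost 750.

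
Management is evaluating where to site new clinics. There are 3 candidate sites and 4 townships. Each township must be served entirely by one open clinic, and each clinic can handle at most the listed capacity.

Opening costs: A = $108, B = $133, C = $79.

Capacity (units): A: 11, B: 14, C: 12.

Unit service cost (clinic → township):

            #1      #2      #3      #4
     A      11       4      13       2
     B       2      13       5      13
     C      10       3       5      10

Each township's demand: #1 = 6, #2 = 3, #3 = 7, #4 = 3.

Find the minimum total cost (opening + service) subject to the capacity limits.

Open {B, C}: #1→B 2·6=12, #2→C 3·3=9, #3→B 5·7=35, #4→C 10·3=30.
Loads: B carries 13/14, C carries 6/12. Service 86; fixed 212; total 298.
Next best feasible plan costs 303.

Minimum total cost: 298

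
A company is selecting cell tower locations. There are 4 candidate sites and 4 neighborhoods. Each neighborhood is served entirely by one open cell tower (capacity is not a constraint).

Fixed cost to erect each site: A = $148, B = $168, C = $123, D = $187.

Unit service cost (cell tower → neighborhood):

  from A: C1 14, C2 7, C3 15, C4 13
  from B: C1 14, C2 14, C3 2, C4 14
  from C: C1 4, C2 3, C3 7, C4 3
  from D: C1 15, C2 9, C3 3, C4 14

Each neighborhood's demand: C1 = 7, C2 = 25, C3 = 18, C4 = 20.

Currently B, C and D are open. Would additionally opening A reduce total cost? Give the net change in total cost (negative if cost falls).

Current service cost with {B, C, D}: 199.
Adding A: each neighborhood re-picks its cheapest; new service cost 199, saving 0.
Extra fixed cost: 148. Net change = 148 − 0 = 148.
(Totals: 677 → 825.)

No — net change +148 (cost rises by 148).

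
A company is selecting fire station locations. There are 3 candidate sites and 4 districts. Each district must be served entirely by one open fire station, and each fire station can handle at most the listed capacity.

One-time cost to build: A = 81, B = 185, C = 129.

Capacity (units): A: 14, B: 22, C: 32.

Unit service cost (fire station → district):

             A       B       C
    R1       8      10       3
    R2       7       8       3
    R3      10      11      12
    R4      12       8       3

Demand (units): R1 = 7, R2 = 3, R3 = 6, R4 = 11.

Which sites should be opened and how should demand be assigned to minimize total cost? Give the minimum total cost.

Open {C}: R1→C 3·7=21, R2→C 3·3=9, R3→C 12·6=72, R4→C 3·11=33.
Loads: C carries 27/32. Service 135; fixed 129; total 264.
Next best feasible plan costs 333.

Minimum total cost: 264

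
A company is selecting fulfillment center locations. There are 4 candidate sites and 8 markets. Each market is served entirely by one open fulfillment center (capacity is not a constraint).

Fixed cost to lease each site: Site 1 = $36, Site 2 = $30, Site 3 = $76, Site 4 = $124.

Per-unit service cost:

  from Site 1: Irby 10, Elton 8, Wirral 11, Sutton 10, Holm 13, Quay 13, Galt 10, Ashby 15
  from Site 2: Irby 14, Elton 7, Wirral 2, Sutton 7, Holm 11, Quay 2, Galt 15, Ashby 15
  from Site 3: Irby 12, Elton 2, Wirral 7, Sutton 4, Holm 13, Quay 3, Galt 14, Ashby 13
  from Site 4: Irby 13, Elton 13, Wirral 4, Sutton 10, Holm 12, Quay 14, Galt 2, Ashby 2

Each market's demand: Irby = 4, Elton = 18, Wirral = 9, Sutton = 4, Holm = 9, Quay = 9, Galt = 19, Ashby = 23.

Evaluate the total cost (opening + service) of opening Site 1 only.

Total cost: 1128

Each market is assigned to its cheapest site among the open ones.
{Site 1}: Irby→Site 1 10·4=40, Elton→Site 1 8·18=144, Wirral→Site 1 11·9=99, Sutton→Site 1 10·4=40, Holm→Site 1 13·9=117, Quay→Site 1 13·9=117, Galt→Site 1 10·19=190, Ashby→Site 1 15·23=345. Service 1092; fixed 36; total 1128.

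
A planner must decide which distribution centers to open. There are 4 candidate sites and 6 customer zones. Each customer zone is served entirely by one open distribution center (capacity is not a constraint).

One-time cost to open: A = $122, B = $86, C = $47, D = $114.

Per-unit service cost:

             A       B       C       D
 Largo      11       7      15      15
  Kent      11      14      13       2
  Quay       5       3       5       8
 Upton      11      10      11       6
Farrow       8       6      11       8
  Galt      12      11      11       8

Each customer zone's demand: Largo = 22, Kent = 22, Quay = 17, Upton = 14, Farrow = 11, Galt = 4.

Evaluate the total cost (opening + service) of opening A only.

Each customer zone is assigned to its cheapest site among the open ones.
{A}: Largo→A 11·22=242, Kent→A 11·22=242, Quay→A 5·17=85, Upton→A 11·14=154, Farrow→A 8·11=88, Galt→A 12·4=48. Service 859; fixed 122; total 981.

Total cost: 981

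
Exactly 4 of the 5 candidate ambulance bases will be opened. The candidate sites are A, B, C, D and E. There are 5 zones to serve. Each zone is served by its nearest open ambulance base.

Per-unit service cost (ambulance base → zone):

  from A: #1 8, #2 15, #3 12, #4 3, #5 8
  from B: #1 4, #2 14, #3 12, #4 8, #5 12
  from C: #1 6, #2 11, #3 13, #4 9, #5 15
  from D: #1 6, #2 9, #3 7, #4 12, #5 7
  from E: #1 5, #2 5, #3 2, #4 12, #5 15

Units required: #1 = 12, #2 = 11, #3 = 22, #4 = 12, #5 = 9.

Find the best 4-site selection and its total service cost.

With exactly 4 open, each zone uses its cheapest among the chosen.
{A, B, D, E}: #1→B 4·12=48, #2→E 5·11=55, #3→E 2·22=44, #4→A 3·12=36, #5→D 7·9=63. Service cost 246.
{A, B, C, E}: service cost 255
{A, C, D, E}: service cost 258
Among all 5 size-4 choices, {A, B, D, E} is lowest.

Choose A, B, D and E; total service cost 246.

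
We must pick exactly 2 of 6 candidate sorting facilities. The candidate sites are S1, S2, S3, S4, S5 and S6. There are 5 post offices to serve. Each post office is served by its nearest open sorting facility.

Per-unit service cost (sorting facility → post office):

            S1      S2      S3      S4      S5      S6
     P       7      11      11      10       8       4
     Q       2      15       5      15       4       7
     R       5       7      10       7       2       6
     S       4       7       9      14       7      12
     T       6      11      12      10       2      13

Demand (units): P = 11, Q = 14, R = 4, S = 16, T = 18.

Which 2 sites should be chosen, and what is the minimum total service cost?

Choose S1 and S5; total service cost 213.

With exactly 2 open, each post office uses its cheapest among the chosen.
{S1, S5}: P→S1 7·11=77, Q→S1 2·14=28, R→S5 2·4=8, S→S1 4·16=64, T→S5 2·18=36. Service cost 213.
{S5, S6}: service cost 256
{S1, S6}: service cost 264
Among all 15 size-2 choices, {S1, S5} is lowest.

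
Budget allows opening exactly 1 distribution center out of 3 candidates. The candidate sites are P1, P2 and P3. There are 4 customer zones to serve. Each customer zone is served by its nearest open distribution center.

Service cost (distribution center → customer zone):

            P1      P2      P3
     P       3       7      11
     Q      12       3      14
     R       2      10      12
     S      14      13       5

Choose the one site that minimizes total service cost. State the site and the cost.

Choose P1 only; total service cost 31.

With exactly 1 open, each customer zone uses its cheapest among the chosen.
{P1}: P→P1 3, Q→P1 12, R→P1 2, S→P1 14. Service cost 31.
{P2}: service cost 33
{P3}: service cost 42
Among all 3 size-1 choices, {P1} is lowest.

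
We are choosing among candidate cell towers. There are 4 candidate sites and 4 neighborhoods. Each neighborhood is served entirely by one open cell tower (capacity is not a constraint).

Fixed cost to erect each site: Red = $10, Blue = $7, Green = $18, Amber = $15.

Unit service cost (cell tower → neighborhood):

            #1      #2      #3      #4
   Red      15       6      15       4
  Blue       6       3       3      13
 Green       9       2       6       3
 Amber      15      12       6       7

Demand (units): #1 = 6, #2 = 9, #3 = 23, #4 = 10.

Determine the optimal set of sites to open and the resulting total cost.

Open Blue and Green; minimum total cost 178.

For any fixed open set, each neighborhood goes to its cheapest open site; total = fixed + service.
{Blue, Green}: #1→Blue 6·6=36, #2→Green 2·9=18, #3→Blue 3·23=69, #4→Green 3·10=30. Service 153; fixed 25; total 178.
{Red, Blue, Green}: service 153 + fixed 35 = 188
{Red, Blue}: #1→Blue 6·6=36, #2→Blue 3·9=27, #3→Blue 3·23=69, #4→Red 4·10=40. Service 172; fixed 17; total 189.
{Red, Blue, Green, Amber}: service 153 + fixed 50 = 203
No other subset beats 178.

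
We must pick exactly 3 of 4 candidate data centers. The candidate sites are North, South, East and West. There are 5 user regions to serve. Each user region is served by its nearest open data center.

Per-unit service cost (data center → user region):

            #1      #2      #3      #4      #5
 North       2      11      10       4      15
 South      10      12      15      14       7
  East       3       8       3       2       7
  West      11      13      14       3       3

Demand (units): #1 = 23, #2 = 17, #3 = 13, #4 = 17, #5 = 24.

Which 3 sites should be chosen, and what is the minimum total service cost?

Choose North, East and West; total service cost 327.

With exactly 3 open, each user region uses its cheapest among the chosen.
{North, East, West}: #1→North 2·23=46, #2→East 8·17=136, #3→East 3·13=39, #4→East 2·17=34, #5→West 3·24=72. Service cost 327.
{South, East, West}: service cost 350
{North, South, East}: service cost 423
Among all 4 size-3 choices, {North, East, West} is lowest.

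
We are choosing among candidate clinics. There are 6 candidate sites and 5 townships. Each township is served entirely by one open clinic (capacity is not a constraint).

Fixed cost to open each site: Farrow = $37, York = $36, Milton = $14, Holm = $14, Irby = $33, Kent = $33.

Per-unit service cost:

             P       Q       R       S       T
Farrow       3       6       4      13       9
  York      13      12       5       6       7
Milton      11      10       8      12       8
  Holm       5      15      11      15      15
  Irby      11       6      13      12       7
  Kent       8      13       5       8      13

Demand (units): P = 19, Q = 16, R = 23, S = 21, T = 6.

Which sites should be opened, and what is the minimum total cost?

Open Farrow and York; minimum total cost 486.

For any fixed open set, each township goes to its cheapest open site; total = fixed + service.
{Farrow, York}: P→Farrow 3·19=57, Q→Farrow 6·16=96, R→Farrow 4·23=92, S→York 6·21=126, T→York 7·6=42. Service 413; fixed 73; total 486.
{Farrow, York, Milton}: service 413 + fixed 87 = 500
{Farrow, York, Holm}: P→Farrow 3·19=57, Q→Farrow 6·16=96, R→Farrow 4·23=92, S→York 6·21=126, T→York 7·6=42. Service 413; fixed 87; total 500.
{Farrow, York, Milton, Holm, Irby, Kent}: service 413 + fixed 167 = 580
No other subset beats 486.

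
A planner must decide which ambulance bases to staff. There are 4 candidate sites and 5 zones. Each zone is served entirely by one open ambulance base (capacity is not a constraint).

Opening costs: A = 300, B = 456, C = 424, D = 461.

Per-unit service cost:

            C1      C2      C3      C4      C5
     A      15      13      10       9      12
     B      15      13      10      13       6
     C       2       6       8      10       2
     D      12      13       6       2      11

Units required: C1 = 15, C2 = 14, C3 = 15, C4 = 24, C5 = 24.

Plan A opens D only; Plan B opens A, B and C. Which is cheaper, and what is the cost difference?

Plan A is cheaper by 453.

Plan A: {D}: C1→D 12·15=180, C2→D 13·14=182, C3→D 6·15=90, C4→D 2·24=48, C5→D 11·24=264. Service 764; fixed 461; total 1225.
Plan B: {A, B, C}: C1→C 2·15=30, C2→C 6·14=84, C3→C 8·15=120, C4→A 9·24=216, C5→C 2·24=48. Service 498; fixed 1180; total 1678.
Difference: |1225 − 1678| = 453.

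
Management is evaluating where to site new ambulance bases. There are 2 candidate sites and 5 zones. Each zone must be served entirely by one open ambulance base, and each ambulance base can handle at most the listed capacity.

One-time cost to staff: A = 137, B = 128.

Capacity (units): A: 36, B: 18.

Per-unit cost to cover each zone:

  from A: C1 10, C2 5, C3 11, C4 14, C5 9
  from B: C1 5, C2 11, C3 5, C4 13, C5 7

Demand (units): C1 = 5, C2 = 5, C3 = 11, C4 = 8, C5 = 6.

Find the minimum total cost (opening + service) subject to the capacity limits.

Open {A}: C1→A 10·5=50, C2→A 5·5=25, C3→A 11·11=121, C4→A 14·8=112, C5→A 9·6=54.
Loads: A carries 35/36. Service 362; fixed 137; total 499.
Next best feasible plan costs 536.

Minimum total cost: 499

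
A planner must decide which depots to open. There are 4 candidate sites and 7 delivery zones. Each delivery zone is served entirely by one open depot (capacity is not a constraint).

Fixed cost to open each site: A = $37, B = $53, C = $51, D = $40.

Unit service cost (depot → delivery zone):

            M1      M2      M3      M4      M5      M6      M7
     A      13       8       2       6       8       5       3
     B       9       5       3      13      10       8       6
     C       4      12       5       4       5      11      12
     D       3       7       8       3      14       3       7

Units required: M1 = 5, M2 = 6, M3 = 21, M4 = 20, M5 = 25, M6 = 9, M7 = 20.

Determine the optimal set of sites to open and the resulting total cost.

For any fixed open set, each delivery zone goes to its cheapest open site; total = fixed + service.
{A, C, D}: M1→D 3·5=15, M2→D 7·6=42, M3→A 2·21=42, M4→D 3·20=60, M5→C 5·25=125, M6→D 3·9=27, M7→A 3·20=60. Service 371; fixed 128; total 499.
{A, C}: M1→C 4·5=20, M2→A 8·6=48, M3→A 2·21=42, M4→C 4·20=80, M5→C 5·25=125, M6→A 5·9=45, M7→A 3·20=60. Service 420; fixed 88; total 508.
{A, D}: service 446 + fixed 77 = 523
{A, B, C, D}: M1→D 3·5=15, M2→B 5·6=30, M3→A 2·21=42, M4→D 3·20=60, M5→C 5·25=125, M6→D 3·9=27, M7→A 3·20=60. Service 359; fixed 181; total 540.
(All 15 nonempty subsets were checked; A, C and D is lowest.)

Open A, C and D; minimum total cost 499.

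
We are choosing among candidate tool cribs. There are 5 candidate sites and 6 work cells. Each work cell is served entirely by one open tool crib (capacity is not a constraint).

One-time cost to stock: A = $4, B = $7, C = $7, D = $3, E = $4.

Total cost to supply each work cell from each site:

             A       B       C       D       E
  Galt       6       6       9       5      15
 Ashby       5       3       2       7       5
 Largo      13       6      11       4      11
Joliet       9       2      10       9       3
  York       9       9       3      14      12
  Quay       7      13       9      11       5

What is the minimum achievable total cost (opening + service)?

For any fixed open set, each work cell goes to its cheapest open site; total = fixed + service.
{C, D, E}: Galt→D 5, Ashby→C 2, Largo→D 4, Joliet→E 3, York→C 3, Quay→E 5. Service 22; fixed 14; total 36.
{A, C, D, E}: service 22 + fixed 18 = 40
{D, E}: service 34 + fixed 7 = 41
{A, B, C, D, E}: service 21 + fixed 25 = 46
No other subset beats 36.

Minimum total cost: 36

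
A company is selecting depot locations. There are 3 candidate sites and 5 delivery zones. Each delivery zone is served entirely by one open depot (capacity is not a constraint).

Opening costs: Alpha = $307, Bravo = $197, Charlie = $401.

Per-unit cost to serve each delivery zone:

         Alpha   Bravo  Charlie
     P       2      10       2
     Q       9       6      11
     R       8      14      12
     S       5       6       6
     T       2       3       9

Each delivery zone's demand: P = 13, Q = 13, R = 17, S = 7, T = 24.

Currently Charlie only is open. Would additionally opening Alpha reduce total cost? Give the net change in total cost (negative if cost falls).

No — net change +38 (cost rises by 38).

Current service cost with {Charlie}: 631.
Adding Alpha: each delivery zone re-picks its cheapest; new service cost 362, saving 269.
Extra fixed cost: 307. Net change = 307 − 269 = 38.
(Totals: 1032 → 1070.)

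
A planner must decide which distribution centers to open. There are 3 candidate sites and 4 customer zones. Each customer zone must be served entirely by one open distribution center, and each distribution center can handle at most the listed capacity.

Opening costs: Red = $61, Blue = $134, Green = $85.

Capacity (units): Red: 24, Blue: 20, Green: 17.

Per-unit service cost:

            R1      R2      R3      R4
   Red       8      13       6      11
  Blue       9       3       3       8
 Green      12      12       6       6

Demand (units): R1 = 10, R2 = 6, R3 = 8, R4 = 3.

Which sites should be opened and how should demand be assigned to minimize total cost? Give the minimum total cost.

Minimum total cost: 341

Open {Red, Blue}: R1→Red 8·10=80, R2→Blue 3·6=18, R3→Blue 3·8=24, R4→Blue 8·3=24.
Loads: Red carries 10/24, Blue carries 17/20. Service 146; fixed 195; total 341.
Next best feasible plan costs 350.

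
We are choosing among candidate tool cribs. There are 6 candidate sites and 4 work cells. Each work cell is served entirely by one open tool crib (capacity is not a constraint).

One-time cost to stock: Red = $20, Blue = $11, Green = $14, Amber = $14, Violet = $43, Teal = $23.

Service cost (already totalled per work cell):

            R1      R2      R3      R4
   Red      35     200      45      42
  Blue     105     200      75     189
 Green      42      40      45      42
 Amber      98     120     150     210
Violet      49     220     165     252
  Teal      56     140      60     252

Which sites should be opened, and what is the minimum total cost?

For any fixed open set, each work cell goes to its cheapest open site; total = fixed + service.
{Green}: R1→Green 42, R2→Green 40, R3→Green 45, R4→Green 42. Service 169; fixed 14; total 183.
{Blue, Green}: R1→Green 42, R2→Green 40, R3→Green 45, R4→Green 42. Service 169; fixed 25; total 194.
{Red, Green}: service 162 + fixed 34 = 196
{Red, Blue, Green, Amber, Violet, Teal}: R1→Red 35, R2→Green 40, R3→Red 45, R4→Red 42. Service 162; fixed 125; total 287.
No other subset beats 183.

Open Green only; minimum total cost 183.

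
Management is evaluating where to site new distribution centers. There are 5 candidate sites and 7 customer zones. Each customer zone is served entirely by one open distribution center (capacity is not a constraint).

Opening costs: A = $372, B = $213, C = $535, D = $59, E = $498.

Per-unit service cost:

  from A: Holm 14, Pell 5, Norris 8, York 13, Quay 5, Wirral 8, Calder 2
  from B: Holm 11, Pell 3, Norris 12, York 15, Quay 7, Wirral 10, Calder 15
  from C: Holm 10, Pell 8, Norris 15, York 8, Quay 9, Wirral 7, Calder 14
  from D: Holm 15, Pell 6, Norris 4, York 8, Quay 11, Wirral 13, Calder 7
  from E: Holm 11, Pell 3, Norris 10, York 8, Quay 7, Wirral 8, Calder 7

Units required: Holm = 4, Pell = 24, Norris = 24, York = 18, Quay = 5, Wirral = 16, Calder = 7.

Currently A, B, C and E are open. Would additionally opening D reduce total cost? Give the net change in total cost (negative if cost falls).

Yes — net change −37 (cost falls by 37).

Current service cost with {A, B, C, E}: 599.
Adding D: each customer zone re-picks its cheapest; new service cost 503, saving 96.
Extra fixed cost: 59. Net change = 59 − 96 = -37.
(Totals: 2217 → 2180.)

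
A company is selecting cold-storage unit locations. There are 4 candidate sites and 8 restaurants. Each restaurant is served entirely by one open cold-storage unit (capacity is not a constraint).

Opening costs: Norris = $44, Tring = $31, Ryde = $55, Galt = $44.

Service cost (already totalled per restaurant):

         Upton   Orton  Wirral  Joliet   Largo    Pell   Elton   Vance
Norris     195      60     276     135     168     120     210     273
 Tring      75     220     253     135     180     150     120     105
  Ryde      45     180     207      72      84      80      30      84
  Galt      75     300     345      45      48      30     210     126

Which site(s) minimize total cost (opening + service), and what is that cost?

For any fixed open set, each restaurant goes to its cheapest open site; total = fixed + service.
{Norris, Ryde, Galt}: Upton→Ryde 45, Orton→Norris 60, Wirral→Ryde 207, Joliet→Galt 45, Largo→Galt 48, Pell→Galt 30, Elton→Ryde 30, Vance→Ryde 84. Service 549; fixed 143; total 692.
{Norris, Tring, Ryde, Galt}: service 549 + fixed 174 = 723
{Norris, Ryde}: service 662 + fixed 99 = 761
{Tring}: service 1238 + fixed 31 = 1269
No other subset beats 692.

Open Norris, Ryde and Galt; minimum total cost 692.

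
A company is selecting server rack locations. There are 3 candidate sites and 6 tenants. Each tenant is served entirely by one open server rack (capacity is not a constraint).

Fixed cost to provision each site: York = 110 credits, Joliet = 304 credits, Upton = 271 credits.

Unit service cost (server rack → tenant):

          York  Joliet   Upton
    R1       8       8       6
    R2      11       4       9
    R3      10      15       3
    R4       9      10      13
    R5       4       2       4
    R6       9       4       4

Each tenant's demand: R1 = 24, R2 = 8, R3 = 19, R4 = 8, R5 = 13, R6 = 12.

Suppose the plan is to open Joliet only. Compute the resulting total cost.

Total cost: 967

Each tenant is assigned to its cheapest site among the open ones.
{Joliet}: R1→Joliet 8·24=192, R2→Joliet 4·8=32, R3→Joliet 15·19=285, R4→Joliet 10·8=80, R5→Joliet 2·13=26, R6→Joliet 4·12=48. Service 663; fixed 304; total 967.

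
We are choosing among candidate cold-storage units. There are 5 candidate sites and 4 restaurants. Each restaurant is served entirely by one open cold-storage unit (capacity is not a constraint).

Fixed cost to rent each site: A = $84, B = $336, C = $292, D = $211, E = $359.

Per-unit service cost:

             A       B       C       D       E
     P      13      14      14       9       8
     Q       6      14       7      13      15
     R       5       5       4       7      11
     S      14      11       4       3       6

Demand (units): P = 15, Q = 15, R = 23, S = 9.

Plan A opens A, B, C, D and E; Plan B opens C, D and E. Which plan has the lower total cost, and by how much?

Plan B is cheaper by 405.

Plan A: {A, B, C, D, E}: P→E 8·15=120, Q→A 6·15=90, R→C 4·23=92, S→D 3·9=27. Service 329; fixed 1282; total 1611.
Plan B: {C, D, E}: P→E 8·15=120, Q→C 7·15=105, R→C 4·23=92, S→D 3·9=27. Service 344; fixed 862; total 1206.
Difference: |1611 − 1206| = 405.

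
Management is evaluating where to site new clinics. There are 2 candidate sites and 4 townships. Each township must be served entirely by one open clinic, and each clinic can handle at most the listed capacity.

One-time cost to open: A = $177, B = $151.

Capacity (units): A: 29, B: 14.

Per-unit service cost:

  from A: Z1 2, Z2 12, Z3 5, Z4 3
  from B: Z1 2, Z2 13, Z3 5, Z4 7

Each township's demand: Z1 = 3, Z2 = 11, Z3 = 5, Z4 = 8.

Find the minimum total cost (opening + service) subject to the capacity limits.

Minimum total cost: 364

Open {A}: Z1→A 2·3=6, Z2→A 12·11=132, Z3→A 5·5=25, Z4→A 3·8=24.
Loads: A carries 27/29. Service 187; fixed 177; total 364.
Next best feasible plan costs 515.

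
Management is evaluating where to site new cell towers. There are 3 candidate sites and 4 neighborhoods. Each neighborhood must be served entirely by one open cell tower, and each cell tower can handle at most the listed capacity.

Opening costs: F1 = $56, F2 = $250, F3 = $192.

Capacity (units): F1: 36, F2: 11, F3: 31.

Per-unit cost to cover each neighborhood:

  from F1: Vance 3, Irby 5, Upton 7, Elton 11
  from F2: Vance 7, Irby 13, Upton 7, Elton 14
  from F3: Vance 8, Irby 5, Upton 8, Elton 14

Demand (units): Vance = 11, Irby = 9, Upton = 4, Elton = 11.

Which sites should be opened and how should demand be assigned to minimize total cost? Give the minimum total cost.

Open {F1}: Vance→F1 3·11=33, Irby→F1 5·9=45, Upton→F1 7·4=28, Elton→F1 11·11=121.
Loads: F1 carries 35/36. Service 227; fixed 56; total 283.
Next best feasible plan costs 475.

Minimum total cost: 283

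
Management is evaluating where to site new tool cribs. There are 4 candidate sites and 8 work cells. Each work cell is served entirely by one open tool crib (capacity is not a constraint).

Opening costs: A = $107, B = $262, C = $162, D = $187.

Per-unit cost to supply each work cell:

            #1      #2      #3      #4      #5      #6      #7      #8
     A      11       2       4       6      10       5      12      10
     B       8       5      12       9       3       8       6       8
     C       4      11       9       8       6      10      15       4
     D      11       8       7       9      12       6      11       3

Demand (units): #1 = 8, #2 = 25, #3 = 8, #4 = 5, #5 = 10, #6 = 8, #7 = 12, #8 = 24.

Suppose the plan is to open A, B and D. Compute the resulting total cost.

Each work cell is assigned to its cheapest site among the open ones.
{A, B, D}: #1→B 8·8=64, #2→A 2·25=50, #3→A 4·8=32, #4→A 6·5=30, #5→B 3·10=30, #6→A 5·8=40, #7→B 6·12=72, #8→D 3·24=72. Service 390; fixed 556; total 946.

Total cost: 946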